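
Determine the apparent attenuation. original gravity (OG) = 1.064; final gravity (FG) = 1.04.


AA = (OG − FG)/(OG − 1) · 100
AA = (1.064 − 1.04)/(1.064 − 1) · 100

37.5000 %


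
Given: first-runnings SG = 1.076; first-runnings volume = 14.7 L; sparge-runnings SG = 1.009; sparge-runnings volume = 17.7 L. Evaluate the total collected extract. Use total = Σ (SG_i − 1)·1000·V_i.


first = (1.076 − 1)·1000·14.7 = 1117.2000
sparge = (1.009 − 1)·1000·17.7 = 159.3000
total = 1117.2000 + 159.3000

1276.5000 gravity·L


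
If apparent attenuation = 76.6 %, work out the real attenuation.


RA = AA · 0.8192
RA = 76.6 · 0.8192

62.7507 %


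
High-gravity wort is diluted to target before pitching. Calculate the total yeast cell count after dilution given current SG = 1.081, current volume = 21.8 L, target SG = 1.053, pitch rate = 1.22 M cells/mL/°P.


V_w = V·((SG_c−1)/(SG_t−1)−1);  °P = 259 − 259/SG_t;  cells = rate·(V+V_w)·°P
V_w = 21.8·((1.081−1)/(1.053−1)−1) = 11.5170
V_final = 21.8 + 11.5170 = 33.3170
°P = 259 − 259/1.053 = 13.0361
cells = 1.22·33.3170·13.0361

529.8742 billion cells


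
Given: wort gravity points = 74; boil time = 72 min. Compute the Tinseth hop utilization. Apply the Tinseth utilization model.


U = 1.65·0.000125^(GP/1000) · (1 − e^(−0.04·t))/4.15
bigness = 1.65·0.000125^(74/1000) = 0.8485
boil_factor = (1 − e^(−0.04·72))/4.15 = 0.2274
U = 0.8485 · 0.2274

0.1930


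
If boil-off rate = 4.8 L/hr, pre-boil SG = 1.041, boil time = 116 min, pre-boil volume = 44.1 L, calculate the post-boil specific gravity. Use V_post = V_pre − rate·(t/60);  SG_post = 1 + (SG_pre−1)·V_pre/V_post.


V_post = 44.1 − 4.8·(116/60) = 34.8200
SG_post = 1 + (1.041 − 1)·44.1/34.8200

1.0519


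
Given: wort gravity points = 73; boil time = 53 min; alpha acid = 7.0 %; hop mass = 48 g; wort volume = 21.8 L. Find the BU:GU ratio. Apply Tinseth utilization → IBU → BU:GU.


U = 1.65·0.000125^(GP/1000)·(1−e^(−0.04t))/4.15;  IBU = (α/100)·m·U·1000/V;  BU:GU = IBU/GP
U = 1.65·0.000125^(73/1000)·(1−e^(−0.04·53))/4.15 = 0.1815
IBU = (7.0/100)·48·0.1815·1000/21.8 = 27.9808
BU:GU = 27.9808/73

0.3833


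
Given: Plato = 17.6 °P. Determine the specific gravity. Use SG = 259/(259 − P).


SG = 259/(259 − 17.6)

1.0729


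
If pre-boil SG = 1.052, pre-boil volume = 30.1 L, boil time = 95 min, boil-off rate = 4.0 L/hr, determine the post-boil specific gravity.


V_post = V_pre − rate·(t/60);  SG_post = 1 + (SG_pre−1)·V_pre/V_post
V_post = 30.1 − 4.0·(95/60) = 23.7667
SG_post = 1 + (1.052 − 1)·30.1/23.7667

1.0659


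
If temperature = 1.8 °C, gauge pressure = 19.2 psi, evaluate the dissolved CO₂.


vols = (P + 14.695)·(0.01821 + 0.09011·e^(−0.04·T))
vols = (19.2 + 14.695)·(0.01821 + 0.09011·e^(−0.04·1.8))

3.4593 volumes


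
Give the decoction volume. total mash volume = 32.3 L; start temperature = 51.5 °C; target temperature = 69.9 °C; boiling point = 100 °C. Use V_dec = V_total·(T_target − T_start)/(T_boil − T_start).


V_dec = 32.3·(69.9 − 51.5)/(100 − 51.5)

12.2540 L


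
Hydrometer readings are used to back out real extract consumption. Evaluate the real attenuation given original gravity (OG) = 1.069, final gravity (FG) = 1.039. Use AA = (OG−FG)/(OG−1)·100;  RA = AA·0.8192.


AA = (1.069 − 1.039)/(1.069 − 1)·100 = 43.4783
RA = 43.4783·0.8192

35.6174 %


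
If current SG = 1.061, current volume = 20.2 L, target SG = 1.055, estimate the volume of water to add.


V_water = V·((SG_curr − 1)/(SG_target − 1) − 1)
V_water = 20.2·((1.061 − 1)/(1.055 − 1) − 1)

2.2036 L


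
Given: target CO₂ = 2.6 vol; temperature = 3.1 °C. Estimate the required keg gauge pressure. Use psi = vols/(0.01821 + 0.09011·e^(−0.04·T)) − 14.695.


psi = 2.6/(0.01821 + 0.09011·e^(−0.04·3.1)) − 14.695

11.8868 psi


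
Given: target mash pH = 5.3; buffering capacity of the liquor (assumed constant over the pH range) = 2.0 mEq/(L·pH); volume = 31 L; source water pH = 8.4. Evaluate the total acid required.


acid = buffering capacity · (pH_source − pH_target) · V
acid = 2.0 · (8.4 − 5.3) · 31

192.2000 mEq


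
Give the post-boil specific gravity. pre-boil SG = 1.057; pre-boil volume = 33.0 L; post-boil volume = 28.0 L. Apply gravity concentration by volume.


SG_post = 1 + (SG_pre − 1)·V_pre/V_post
pts_pre = (1.057 − 1)·1000 = 57.0000
pts_post = 57.0000·33.0/28.0 = 67.1786
SG_post = 1 + 67.1786/1000

1.0672


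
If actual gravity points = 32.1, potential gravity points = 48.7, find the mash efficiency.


efficiency = actual / potential × 100
efficiency = 32.1 / 48.7 × 100

65.9138 %


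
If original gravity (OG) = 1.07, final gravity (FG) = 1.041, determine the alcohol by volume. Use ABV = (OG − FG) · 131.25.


ABV = (1.07 − 1.041) · 131.25

3.8063 % ABV


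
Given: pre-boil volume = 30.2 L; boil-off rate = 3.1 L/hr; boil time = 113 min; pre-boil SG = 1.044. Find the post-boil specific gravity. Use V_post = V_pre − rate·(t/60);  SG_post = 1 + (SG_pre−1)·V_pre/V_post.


V_post = 30.2 − 3.1·(113/60) = 24.3617
SG_post = 1 + (1.044 − 1)·30.2/24.3617

1.0545


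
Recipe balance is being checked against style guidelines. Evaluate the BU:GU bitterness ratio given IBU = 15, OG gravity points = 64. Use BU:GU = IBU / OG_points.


BU:GU = 15 / 64

0.2344


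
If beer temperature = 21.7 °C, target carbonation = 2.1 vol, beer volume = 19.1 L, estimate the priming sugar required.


residual = 14.695·(0.01821 + 0.09011·e^(−0.04·T));  sugar = (target − residual)·4.0·V
residual = 14.695·(0.01821 + 0.09011·e^(−0.04·21.7)) = 0.8235
sugar = (2.1 − 0.8235)·4.0·19.1

97.5270 g


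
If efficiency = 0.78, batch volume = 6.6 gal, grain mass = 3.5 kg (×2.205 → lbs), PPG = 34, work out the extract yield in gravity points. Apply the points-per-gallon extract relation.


points = lbs × PPG × eff / vol
lbs = 3.5 × 2.205 = 7.7175
points = 7.7175 × 34 × 0.78 / 6.6

31.0103 points


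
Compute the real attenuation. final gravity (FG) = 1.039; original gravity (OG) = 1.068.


AA = (OG−FG)/(OG−1)·100;  RA = AA·0.8192
AA = (1.068 − 1.039)/(1.068 − 1)·100 = 42.6471
RA = 42.6471·0.8192

34.9365 %


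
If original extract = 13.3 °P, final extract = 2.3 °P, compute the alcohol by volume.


SG = 259/(259 − P);  ABV = (OG − FG)·131.25
OG = 259/(259 − 13.3) = 1.0541
FG = 259/(259 − 2.3) = 1.0090
ABV = (1.0541 − 1.0090)·131.25

5.9287 % ABV


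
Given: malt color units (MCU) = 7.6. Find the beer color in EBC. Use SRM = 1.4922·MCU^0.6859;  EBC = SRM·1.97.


SRM = 1.4922·7.6^0.6859 = 5.9976
EBC = 5.9976·1.97

11.8153 EBC


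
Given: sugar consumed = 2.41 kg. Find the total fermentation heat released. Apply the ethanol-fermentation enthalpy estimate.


Q = m_sugar · 590 kJ/kg
Q = 2.41 · 590

1421.9000 kJ


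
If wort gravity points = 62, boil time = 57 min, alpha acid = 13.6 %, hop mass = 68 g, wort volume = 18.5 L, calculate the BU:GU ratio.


U = 1.65·0.000125^(GP/1000)·(1−e^(−0.04t))/4.15;  IBU = (α/100)·m·U·1000/V;  BU:GU = IBU/GP
U = 1.65·0.000125^(62/1000)·(1−e^(−0.04·57))/4.15 = 0.2044
IBU = (13.6/100)·68·0.2044·1000/18.5 = 102.2020
BU:GU = 102.2020/62

1.6484


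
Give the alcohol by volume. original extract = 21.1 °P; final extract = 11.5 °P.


SG = 259/(259 − P);  ABV = (OG − FG)·131.25
OG = 259/(259 − 21.1) = 1.0887
FG = 259/(259 − 11.5) = 1.0465
ABV = (1.0887 − 1.0465)·131.25

5.5424 % ABV


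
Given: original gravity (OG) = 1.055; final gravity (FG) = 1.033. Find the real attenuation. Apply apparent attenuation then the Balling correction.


AA = (OG−FG)/(OG−1)·100;  RA = AA·0.8192
AA = (1.055 − 1.033)/(1.055 − 1)·100 = 40.0000
RA = 40.0000·0.8192

32.7680 %


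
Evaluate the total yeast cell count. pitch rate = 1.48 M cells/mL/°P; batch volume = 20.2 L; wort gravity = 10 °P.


cells (billions) = rate · V_L · °P
cells = 1.48 · 20.2 · 10

298.9600 billion cells


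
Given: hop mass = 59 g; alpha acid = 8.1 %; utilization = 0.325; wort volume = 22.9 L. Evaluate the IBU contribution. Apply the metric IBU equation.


IBU = (α/100)·mass·U·1000 / V
IBU = (8.1/100)·59·0.325·1000 / 22.9

67.8242 IBU


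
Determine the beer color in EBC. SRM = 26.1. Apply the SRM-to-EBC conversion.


EBC = SRM · 1.97
EBC = 26.1 · 1.97

51.4170 EBC


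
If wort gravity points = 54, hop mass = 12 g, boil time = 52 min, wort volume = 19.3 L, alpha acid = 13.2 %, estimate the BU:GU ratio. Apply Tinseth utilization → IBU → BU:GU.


U = 1.65·0.000125^(GP/1000)·(1−e^(−0.04t))/4.15;  IBU = (α/100)·m·U·1000/V;  BU:GU = IBU/GP
U = 1.65·0.000125^(54/1000)·(1−e^(−0.04·52))/4.15 = 0.2141
IBU = (13.2/100)·12·0.2141·1000/19.3 = 17.5756
BU:GU = 17.5756/54

0.3255


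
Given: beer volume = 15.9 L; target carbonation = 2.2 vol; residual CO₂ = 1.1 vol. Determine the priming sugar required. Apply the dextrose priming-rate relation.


sugar = (target − residual)·4.0·V
sugar = (2.2 − 1.1)·4.0·15.9

69.9600 g


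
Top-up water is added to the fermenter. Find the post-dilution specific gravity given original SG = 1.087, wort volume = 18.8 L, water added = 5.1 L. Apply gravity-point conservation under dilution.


SG_new = 1 + (SG_old − 1)·V_old/(V_old + V_water)
pts = (1.087 − 1)·1000·18.8/(18.8 + 5.1) = 68.4351
SG_new = 1 + 68.4351/1000

1.0684


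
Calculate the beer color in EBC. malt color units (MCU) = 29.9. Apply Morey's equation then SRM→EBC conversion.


SRM = 1.4922·MCU^0.6859;  EBC = SRM·1.97
SRM = 1.4922·29.9^0.6859 = 15.3458
EBC = 15.3458·1.97

30.2313 EBC


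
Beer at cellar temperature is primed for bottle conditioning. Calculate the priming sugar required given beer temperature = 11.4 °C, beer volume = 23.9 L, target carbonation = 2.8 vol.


residual = 14.695·(0.01821 + 0.09011·e^(−0.04·T));  sugar = (target − residual)·4.0·V
residual = 14.695·(0.01821 + 0.09011·e^(−0.04·11.4)) = 1.1069
sugar = (2.8 − 1.1069)·4.0·23.9

161.8631 g


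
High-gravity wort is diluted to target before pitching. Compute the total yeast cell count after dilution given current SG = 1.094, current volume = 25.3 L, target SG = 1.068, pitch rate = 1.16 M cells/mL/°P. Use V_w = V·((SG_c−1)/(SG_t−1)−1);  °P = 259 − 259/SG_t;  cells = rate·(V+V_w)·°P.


V_w = 25.3·((1.094−1)/(1.068−1)−1) = 9.6735
V_final = 25.3 + 9.6735 = 34.9735
°P = 259 − 259/1.068 = 16.4906
cells = 1.16·34.9735·16.4906

669.0135 billion cells


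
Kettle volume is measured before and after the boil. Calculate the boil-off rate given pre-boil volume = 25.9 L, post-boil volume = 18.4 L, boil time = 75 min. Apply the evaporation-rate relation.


rate = (V_pre − V_post) / (t_min/60)
rate = (25.9 − 18.4) / (75/60)

6.0000 L/hr


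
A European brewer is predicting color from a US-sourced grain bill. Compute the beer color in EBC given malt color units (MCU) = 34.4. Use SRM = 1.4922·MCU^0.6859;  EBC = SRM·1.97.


SRM = 1.4922·34.4^0.6859 = 16.8948
EBC = 16.8948·1.97

33.2827 EBC


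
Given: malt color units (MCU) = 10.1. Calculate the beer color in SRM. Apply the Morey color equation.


SRM = 1.4922 · MCU^0.6859
SRM = 1.4922 · 10.1^0.6859

7.2894 SRM


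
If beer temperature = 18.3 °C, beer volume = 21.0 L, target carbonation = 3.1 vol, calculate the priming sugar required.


residual = 14.695·(0.01821 + 0.09011·e^(−0.04·T));  sugar = (target − residual)·4.0·V
residual = 14.695·(0.01821 + 0.09011·e^(−0.04·18.3)) = 0.9044
sugar = (3.1 − 0.9044)·4.0·21.0

184.4263 g


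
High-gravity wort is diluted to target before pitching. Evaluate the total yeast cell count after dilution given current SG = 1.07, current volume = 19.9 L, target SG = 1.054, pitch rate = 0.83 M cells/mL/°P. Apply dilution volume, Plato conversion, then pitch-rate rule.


V_w = V·((SG_c−1)/(SG_t−1)−1);  °P = 259 − 259/SG_t;  cells = rate·(V+V_w)·°P
V_w = 19.9·((1.07−1)/(1.054−1)−1) = 5.8963
V_final = 19.9 + 5.8963 = 25.7963
°P = 259 − 259/1.054 = 13.2694
cells = 0.83·25.7963·13.2694

284.1112 billion cells


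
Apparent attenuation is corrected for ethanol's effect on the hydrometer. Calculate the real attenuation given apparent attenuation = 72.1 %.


RA = AA · 0.8192
RA = 72.1 · 0.8192

59.0643 %


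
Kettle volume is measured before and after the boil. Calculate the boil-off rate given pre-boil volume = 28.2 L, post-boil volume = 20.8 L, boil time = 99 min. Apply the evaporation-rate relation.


rate = (V_pre − V_post) / (t_min/60)
rate = (28.2 − 20.8) / (99/60)

4.4848 L/hr


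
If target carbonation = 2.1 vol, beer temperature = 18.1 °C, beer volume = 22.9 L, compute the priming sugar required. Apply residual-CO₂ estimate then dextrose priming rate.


residual = 14.695·(0.01821 + 0.09011·e^(−0.04·T));  sugar = (target − residual)·4.0·V
residual = 14.695·(0.01821 + 0.09011·e^(−0.04·18.1)) = 0.9096
sugar = (2.1 − 0.9096)·4.0·22.9

109.0439 g


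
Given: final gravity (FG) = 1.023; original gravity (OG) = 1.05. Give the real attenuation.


AA = (OG−FG)/(OG−1)·100;  RA = AA·0.8192
AA = (1.05 − 1.023)/(1.05 − 1)·100 = 54.0000
RA = 54.0000·0.8192

44.2368 %


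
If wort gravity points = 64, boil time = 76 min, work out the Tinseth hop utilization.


U = 1.65·0.000125^(GP/1000) · (1 − e^(−0.04·t))/4.15
bigness = 1.65·0.000125^(64/1000) = 0.9283
boil_factor = (1 − e^(−0.04·76))/4.15 = 0.2294
U = 0.9283 · 0.2294

0.2130


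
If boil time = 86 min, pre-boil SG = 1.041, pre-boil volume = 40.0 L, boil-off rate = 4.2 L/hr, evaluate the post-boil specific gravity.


V_post = V_pre − rate·(t/60);  SG_post = 1 + (SG_pre−1)·V_pre/V_post
V_post = 40.0 − 4.2·(86/60) = 33.9800
SG_post = 1 + (1.041 − 1)·40.0/33.9800

1.0483


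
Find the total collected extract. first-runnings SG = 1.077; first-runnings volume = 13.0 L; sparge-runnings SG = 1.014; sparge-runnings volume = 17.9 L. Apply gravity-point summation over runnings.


total = Σ (SG_i − 1)·1000·V_i
first = (1.077 − 1)·1000·13.0 = 1001.0000
sparge = (1.014 − 1)·1000·17.9 = 250.6000
total = 1001.0000 + 250.6000

1251.6000 gravity·L


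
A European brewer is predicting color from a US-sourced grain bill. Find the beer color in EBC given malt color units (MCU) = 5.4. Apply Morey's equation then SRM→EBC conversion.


SRM = 1.4922·MCU^0.6859;  EBC = SRM·1.97
SRM = 1.4922·5.4^0.6859 = 4.7443
EBC = 4.7443·1.97

9.3464 EBC


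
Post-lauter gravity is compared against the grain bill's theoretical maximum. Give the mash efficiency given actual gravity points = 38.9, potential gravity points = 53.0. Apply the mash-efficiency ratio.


efficiency = actual / potential × 100
efficiency = 38.9 / 53.0 × 100

73.3962 %


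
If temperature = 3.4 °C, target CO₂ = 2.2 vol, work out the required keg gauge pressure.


psi = vols/(0.01821 + 0.09011·e^(−0.04·T)) − 14.695
psi = 2.2/(0.01821 + 0.09011·e^(−0.04·3.4)) − 14.695

8.0178 psi


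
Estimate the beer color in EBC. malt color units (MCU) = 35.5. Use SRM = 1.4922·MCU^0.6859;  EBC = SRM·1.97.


SRM = 1.4922·35.5^0.6859 = 17.2635
EBC = 17.2635·1.97

34.0091 EBC


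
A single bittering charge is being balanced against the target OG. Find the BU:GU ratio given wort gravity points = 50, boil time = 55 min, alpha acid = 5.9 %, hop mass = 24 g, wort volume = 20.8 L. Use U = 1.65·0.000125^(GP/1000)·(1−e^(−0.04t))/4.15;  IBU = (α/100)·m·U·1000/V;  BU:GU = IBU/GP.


U = 1.65·0.000125^(50/1000)·(1−e^(−0.04·55))/4.15 = 0.2256
IBU = (5.9/100)·24·0.2256·1000/20.8 = 15.3560
BU:GU = 15.3560/50

0.3071


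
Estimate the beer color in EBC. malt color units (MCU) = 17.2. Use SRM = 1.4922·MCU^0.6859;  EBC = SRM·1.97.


SRM = 1.4922·17.2^0.6859 = 10.5021
EBC = 10.5021·1.97

20.6891 EBC


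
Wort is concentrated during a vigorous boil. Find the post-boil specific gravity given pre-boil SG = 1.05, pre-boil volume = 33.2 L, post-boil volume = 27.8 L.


SG_post = 1 + (SG_pre − 1)·V_pre/V_post
pts_pre = (1.05 − 1)·1000 = 50.0000
pts_post = 50.0000·33.2/27.8 = 59.7122
SG_post = 1 + 59.7122/1000

1.0597


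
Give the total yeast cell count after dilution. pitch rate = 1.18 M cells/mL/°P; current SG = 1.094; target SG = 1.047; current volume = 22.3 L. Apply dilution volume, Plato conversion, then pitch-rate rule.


V_w = V·((SG_c−1)/(SG_t−1)−1);  °P = 259 − 259/SG_t;  cells = rate·(V+V_w)·°P
V_w = 22.3·((1.094−1)/(1.047−1)−1) = 22.3000
V_final = 22.3 + 22.3000 = 44.6000
°P = 259 − 259/1.047 = 11.6266
cells = 1.18·44.6000·11.6266

611.8822 billion cells


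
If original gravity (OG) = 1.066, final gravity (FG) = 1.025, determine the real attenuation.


AA = (OG−FG)/(OG−1)·100;  RA = AA·0.8192
AA = (1.066 − 1.025)/(1.066 − 1)·100 = 62.1212
RA = 62.1212·0.8192

50.8897 %


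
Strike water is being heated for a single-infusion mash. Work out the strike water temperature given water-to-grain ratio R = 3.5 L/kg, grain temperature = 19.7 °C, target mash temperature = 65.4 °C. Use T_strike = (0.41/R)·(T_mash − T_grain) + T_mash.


T_strike = (0.41/3.5)·(65.4 − 19.7) + 65.4

70.7534 °C


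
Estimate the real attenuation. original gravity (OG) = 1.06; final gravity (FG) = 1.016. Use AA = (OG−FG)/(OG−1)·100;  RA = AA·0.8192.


AA = (1.06 − 1.016)/(1.06 − 1)·100 = 73.3333
RA = 73.3333·0.8192

60.0747 %


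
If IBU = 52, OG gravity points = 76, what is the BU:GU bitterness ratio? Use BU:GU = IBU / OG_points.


BU:GU = 52 / 76

0.6842


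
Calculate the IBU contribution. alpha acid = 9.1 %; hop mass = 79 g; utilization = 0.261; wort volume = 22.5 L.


IBU = (α/100)·mass·U·1000 / V
IBU = (9.1/100)·79·0.261·1000 / 22.5

83.3924 IBU


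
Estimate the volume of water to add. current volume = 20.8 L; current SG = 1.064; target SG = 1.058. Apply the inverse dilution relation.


V_water = V·((SG_curr − 1)/(SG_target − 1) − 1)
V_water = 20.8·((1.064 − 1)/(1.058 − 1) − 1)

2.1517 L


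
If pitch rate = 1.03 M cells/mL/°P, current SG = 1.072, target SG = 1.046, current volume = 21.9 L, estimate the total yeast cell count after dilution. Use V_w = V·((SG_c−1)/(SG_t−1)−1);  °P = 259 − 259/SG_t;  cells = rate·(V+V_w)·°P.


V_w = 21.9·((1.072−1)/(1.046−1)−1) = 12.3783
V_final = 21.9 + 12.3783 = 34.2783
°P = 259 − 259/1.046 = 11.3901
cells = 1.03·34.2783·11.3901

402.1443 billion cells


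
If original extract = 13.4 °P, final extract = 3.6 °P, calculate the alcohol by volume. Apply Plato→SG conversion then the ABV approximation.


SG = 259/(259 − P);  ABV = (OG − FG)·131.25
OG = 259/(259 − 13.4) = 1.0546
FG = 259/(259 − 3.6) = 1.0141
ABV = (1.0546 − 1.0141)·131.25

5.3110 % ABV


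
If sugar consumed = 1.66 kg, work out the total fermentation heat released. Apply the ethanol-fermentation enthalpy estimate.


Q = m_sugar · 590 kJ/kg
Q = 1.66 · 590

979.4000 kJ


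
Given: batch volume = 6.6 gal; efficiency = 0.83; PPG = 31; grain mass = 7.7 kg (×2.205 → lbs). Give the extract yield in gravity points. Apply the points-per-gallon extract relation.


points = lbs × PPG × eff / vol
lbs = 7.7 × 2.205 = 16.9785
points = 16.9785 × 31 × 0.83 / 6.6

66.1904 points


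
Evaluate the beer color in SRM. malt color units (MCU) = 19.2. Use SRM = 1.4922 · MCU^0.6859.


SRM = 1.4922 · 19.2^0.6859

11.3251 SRM


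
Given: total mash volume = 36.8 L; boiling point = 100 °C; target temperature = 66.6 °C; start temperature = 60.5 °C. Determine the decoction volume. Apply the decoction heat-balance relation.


V_dec = V_total·(T_target − T_start)/(T_boil − T_start)
V_dec = 36.8·(66.6 − 60.5)/(100 − 60.5)

5.6830 L


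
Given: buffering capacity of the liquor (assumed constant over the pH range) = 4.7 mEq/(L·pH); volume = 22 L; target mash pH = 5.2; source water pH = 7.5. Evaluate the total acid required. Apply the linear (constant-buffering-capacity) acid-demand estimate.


acid = buffering capacity · (pH_source − pH_target) · V
acid = 4.7 · (7.5 − 5.2) · 22

237.8200 mEq


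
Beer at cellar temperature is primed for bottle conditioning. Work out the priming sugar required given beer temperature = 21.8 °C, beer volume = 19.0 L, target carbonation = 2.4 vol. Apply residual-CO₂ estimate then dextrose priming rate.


residual = 14.695·(0.01821 + 0.09011·e^(−0.04·T));  sugar = (target − residual)·4.0·V
residual = 14.695·(0.01821 + 0.09011·e^(−0.04·21.8)) = 0.8212
sugar = (2.4 − 0.8212)·4.0·19.0

119.9851 g


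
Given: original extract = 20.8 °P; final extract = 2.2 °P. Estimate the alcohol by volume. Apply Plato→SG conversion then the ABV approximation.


SG = 259/(259 − P);  ABV = (OG − FG)·131.25
OG = 259/(259 − 20.8) = 1.0873
FG = 259/(259 − 2.2) = 1.0086
ABV = (1.0873 − 1.0086)·131.25

10.3365 % ABV


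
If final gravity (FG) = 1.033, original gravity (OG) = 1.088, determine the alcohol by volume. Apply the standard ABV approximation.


ABV = (OG − FG) · 131.25
ABV = (1.088 − 1.033) · 131.25

7.2188 % ABV


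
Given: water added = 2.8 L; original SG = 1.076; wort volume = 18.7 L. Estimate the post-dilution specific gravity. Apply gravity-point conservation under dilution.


SG_new = 1 + (SG_old − 1)·V_old/(V_old + V_water)
pts = (1.076 − 1)·1000·18.7/(18.7 + 2.8) = 66.1023
SG_new = 1 + 66.1023/1000

1.0661


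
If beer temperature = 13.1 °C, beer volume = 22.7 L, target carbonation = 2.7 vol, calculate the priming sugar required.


residual = 14.695·(0.01821 + 0.09011·e^(−0.04·T));  sugar = (target − residual)·4.0·V
residual = 14.695·(0.01821 + 0.09011·e^(−0.04·13.1)) = 1.0517
sugar = (2.7 − 1.0517)·4.0·22.7

149.6659 g


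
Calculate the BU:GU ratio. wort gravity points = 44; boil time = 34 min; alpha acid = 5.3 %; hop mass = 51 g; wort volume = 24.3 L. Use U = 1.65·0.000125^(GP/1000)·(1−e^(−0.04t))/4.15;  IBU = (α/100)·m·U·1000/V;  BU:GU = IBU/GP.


U = 1.65·0.000125^(44/1000)·(1−e^(−0.04·34))/4.15 = 0.1990
IBU = (5.3/100)·51·0.1990·1000/24.3 = 22.1374
BU:GU = 22.1374/44

0.5031


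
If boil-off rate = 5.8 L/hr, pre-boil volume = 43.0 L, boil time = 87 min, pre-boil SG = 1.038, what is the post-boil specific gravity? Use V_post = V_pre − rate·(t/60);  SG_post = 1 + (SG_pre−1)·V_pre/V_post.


V_post = 43.0 − 5.8·(87/60) = 34.5900
SG_post = 1 + (1.038 − 1)·43.0/34.5900

1.0472


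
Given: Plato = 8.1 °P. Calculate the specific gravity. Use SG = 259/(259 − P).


SG = 259/(259 − 8.1)

1.0323


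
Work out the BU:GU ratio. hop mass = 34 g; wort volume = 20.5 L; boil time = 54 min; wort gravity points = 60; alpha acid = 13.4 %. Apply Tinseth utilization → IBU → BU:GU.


U = 1.65·0.000125^(GP/1000)·(1−e^(−0.04t))/4.15;  IBU = (α/100)·m·U·1000/V;  BU:GU = IBU/GP
U = 1.65·0.000125^(60/1000)·(1−e^(−0.04·54))/4.15 = 0.2051
IBU = (13.4/100)·34·0.2051·1000/20.5 = 45.5894
BU:GU = 45.5894/60

0.7598


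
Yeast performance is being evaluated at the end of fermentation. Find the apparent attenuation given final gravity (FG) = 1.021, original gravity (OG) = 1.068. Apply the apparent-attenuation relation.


AA = (OG − FG)/(OG − 1) · 100
AA = (1.068 − 1.021)/(1.068 − 1) · 100

69.1176 %


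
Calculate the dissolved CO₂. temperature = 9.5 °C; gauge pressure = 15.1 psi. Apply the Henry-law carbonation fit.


vols = (P + 14.695)·(0.01821 + 0.09011·e^(−0.04·T))
vols = (15.1 + 14.695)·(0.01821 + 0.09011·e^(−0.04·9.5))

2.3786 volumes


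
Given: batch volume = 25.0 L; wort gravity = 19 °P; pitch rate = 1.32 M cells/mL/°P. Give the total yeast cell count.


cells (billions) = rate · V_L · °P
cells = 1.32 · 25.0 · 19

627.0000 billion cells


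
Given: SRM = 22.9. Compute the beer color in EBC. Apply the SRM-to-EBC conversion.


EBC = SRM · 1.97
EBC = 22.9 · 1.97

45.1130 EBC


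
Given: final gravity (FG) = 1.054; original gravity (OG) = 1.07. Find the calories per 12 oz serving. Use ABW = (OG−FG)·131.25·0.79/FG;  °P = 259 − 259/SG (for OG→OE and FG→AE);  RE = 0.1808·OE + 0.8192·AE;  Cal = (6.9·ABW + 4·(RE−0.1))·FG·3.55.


ABW = (1.07 − 1.054)·131.25·0.79/1.054 = 1.5740
OE = 259 − 259/1.07 = 16.9439 °P
AE = 259 − 259/1.054 = 13.2694 °P
RE = 0.1808·16.9439 + 0.8192·13.2694 = 13.9338 °P
Cal = (6.9·1.5740 + 4·(13.9338−0.1))·1.054·3.55

247.6848 kcal


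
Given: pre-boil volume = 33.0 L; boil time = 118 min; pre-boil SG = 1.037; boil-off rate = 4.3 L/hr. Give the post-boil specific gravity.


V_post = V_pre − rate·(t/60);  SG_post = 1 + (SG_pre−1)·V_pre/V_post
V_post = 33.0 − 4.3·(118/60) = 24.5433
SG_post = 1 + (1.037 − 1)·33.0/24.5433

1.0497


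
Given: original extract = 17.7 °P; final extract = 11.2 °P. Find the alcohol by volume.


SG = 259/(259 − P);  ABV = (OG − FG)·131.25
OG = 259/(259 − 17.7) = 1.0734
FG = 259/(259 − 11.2) = 1.0452
ABV = (1.0734 − 1.0452)·131.25

3.6953 % ABV


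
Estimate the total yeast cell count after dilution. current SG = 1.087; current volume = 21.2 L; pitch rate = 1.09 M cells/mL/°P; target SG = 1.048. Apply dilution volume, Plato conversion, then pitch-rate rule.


V_w = V·((SG_c−1)/(SG_t−1)−1);  °P = 259 − 259/SG_t;  cells = rate·(V+V_w)·°P
V_w = 21.2·((1.087−1)/(1.048−1)−1) = 17.2250
V_final = 21.2 + 17.2250 = 38.4250
°P = 259 − 259/1.048 = 11.8626
cells = 1.09·38.4250·11.8626

496.8440 billion cells


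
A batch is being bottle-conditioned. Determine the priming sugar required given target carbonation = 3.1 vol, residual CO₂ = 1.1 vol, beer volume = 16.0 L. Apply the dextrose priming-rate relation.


sugar = (target − residual)·4.0·V
sugar = (3.1 − 1.1)·4.0·16.0

128.0000 g


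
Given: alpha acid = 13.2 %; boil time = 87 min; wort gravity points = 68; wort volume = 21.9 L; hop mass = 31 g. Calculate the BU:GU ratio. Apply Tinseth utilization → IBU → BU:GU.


U = 1.65·0.000125^(GP/1000)·(1−e^(−0.04t))/4.15;  IBU = (α/100)·m·U·1000/V;  BU:GU = IBU/GP
U = 1.65·0.000125^(68/1000)·(1−e^(−0.04·87))/4.15 = 0.2091
IBU = (13.2/100)·31·0.2091·1000/21.9 = 39.0775
BU:GU = 39.0775/68

0.5747


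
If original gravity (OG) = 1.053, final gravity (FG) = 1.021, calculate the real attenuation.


AA = (OG−FG)/(OG−1)·100;  RA = AA·0.8192
AA = (1.053 − 1.021)/(1.053 − 1)·100 = 60.3774
RA = 60.3774·0.8192

49.4611 %


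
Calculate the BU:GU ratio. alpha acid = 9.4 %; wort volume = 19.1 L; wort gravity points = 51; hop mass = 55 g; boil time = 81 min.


U = 1.65·0.000125^(GP/1000)·(1−e^(−0.04t))/4.15;  IBU = (α/100)·m·U·1000/V;  BU:GU = IBU/GP
U = 1.65·0.000125^(51/1000)·(1−e^(−0.04·81))/4.15 = 0.2416
IBU = (9.4/100)·55·0.2416·1000/19.1 = 65.3860
BU:GU = 65.3860/51

1.2821


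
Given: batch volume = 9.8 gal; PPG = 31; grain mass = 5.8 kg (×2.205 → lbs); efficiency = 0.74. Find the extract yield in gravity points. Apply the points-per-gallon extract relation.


points = lbs × PPG × eff / vol
lbs = 5.8 × 2.205 = 12.7890
points = 12.7890 × 31 × 0.74 / 9.8

29.9367 points


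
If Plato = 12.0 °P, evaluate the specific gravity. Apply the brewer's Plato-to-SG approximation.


SG = 259/(259 − P)
SG = 259/(259 − 12.0)

1.0486


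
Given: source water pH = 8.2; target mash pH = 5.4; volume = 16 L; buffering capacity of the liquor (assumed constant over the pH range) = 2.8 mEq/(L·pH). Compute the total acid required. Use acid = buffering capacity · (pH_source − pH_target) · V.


acid = 2.8 · (8.2 − 5.4) · 16

125.4400 mEq


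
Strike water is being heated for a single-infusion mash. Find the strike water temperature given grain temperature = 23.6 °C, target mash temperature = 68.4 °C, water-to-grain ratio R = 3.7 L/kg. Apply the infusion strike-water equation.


T_strike = (0.41/R)·(T_mash − T_grain) + T_mash
T_strike = (0.41/3.7)·(68.4 − 23.6) + 68.4

73.3643 °C


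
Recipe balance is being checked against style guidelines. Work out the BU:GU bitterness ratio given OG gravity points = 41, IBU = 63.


BU:GU = IBU / OG_points
BU:GU = 63 / 41

1.5366


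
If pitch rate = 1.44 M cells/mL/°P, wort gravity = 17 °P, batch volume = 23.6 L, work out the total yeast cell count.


cells (billions) = rate · V_L · °P
cells = 1.44 · 23.6 · 17

577.7280 billion cells


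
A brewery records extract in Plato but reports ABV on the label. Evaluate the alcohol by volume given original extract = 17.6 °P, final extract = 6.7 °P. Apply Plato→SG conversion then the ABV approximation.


SG = 259/(259 − P);  ABV = (OG − FG)·131.25
OG = 259/(259 − 17.6) = 1.0729
FG = 259/(259 − 6.7) = 1.0266
ABV = (1.0729 − 1.0266)·131.25

6.0837 % ABV


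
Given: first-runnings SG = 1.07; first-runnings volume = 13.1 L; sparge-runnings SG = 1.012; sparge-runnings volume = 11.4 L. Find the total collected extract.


total = Σ (SG_i − 1)·1000·V_i
first = (1.07 − 1)·1000·13.1 = 917.0000
sparge = (1.012 − 1)·1000·11.4 = 136.8000
total = 917.0000 + 136.8000

1053.8000 gravity·L


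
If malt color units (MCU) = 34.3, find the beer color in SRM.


SRM = 1.4922 · MCU^0.6859
SRM = 1.4922 · 34.3^0.6859

16.8611 SRM


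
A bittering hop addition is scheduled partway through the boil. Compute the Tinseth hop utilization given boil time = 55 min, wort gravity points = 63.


U = 1.65·0.000125^(GP/1000) · (1 − e^(−0.04·t))/4.15
bigness = 1.65·0.000125^(63/1000) = 0.9367
boil_factor = (1 − e^(−0.04·55))/4.15 = 0.2143
U = 0.9367 · 0.2143

0.2007


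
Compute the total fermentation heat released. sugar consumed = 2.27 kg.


Q = m_sugar · 590 kJ/kg
Q = 2.27 · 590

1339.3000 kJ


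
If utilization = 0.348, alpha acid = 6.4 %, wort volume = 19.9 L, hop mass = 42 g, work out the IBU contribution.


IBU = (α/100)·mass·U·1000 / V
IBU = (6.4/100)·42·0.348·1000 / 19.9

47.0062 IBU


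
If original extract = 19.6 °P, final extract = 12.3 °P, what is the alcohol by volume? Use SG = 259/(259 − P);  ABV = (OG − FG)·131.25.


OG = 259/(259 − 19.6) = 1.0819
FG = 259/(259 − 12.3) = 1.0499
ABV = (1.0819 − 1.0499)·131.25

4.2017 % ABV


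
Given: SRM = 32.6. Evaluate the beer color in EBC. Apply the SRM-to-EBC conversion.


EBC = SRM · 1.97
EBC = 32.6 · 1.97

64.2220 EBC


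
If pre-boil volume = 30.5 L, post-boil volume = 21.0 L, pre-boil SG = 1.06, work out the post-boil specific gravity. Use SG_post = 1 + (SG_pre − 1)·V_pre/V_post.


pts_pre = (1.06 − 1)·1000 = 60.0000
pts_post = 60.0000·30.5/21.0 = 87.1429
SG_post = 1 + 87.1429/1000

1.0871


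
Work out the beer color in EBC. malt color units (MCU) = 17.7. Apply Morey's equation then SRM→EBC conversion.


SRM = 1.4922·MCU^0.6859;  EBC = SRM·1.97
SRM = 1.4922·17.7^0.6859 = 10.7106
EBC = 10.7106·1.97

21.0998 EBC


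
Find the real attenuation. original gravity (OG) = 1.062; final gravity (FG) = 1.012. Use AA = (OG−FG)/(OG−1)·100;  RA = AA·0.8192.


AA = (1.062 − 1.012)/(1.062 − 1)·100 = 80.6452
RA = 80.6452·0.8192

66.0645 %


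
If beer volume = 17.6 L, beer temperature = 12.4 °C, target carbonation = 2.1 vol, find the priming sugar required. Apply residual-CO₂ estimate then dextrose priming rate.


residual = 14.695·(0.01821 + 0.09011·e^(−0.04·T));  sugar = (target − residual)·4.0·V
residual = 14.695·(0.01821 + 0.09011·e^(−0.04·12.4)) = 1.0740
sugar = (2.1 − 1.0740)·4.0·17.6

72.2330 g


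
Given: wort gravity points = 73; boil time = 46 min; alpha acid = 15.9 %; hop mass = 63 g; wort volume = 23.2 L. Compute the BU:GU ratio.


U = 1.65·0.000125^(GP/1000)·(1−e^(−0.04t))/4.15;  IBU = (α/100)·m·U·1000/V;  BU:GU = IBU/GP
U = 1.65·0.000125^(73/1000)·(1−e^(−0.04·46))/4.15 = 0.1735
IBU = (15.9/100)·63·0.1735·1000/23.2 = 74.9291
BU:GU = 74.9291/73

1.0264


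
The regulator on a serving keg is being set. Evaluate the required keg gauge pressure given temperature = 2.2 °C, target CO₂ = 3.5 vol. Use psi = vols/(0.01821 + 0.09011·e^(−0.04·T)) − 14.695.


psi = 3.5/(0.01821 + 0.09011·e^(−0.04·2.2)) − 14.695

20.0516 psi


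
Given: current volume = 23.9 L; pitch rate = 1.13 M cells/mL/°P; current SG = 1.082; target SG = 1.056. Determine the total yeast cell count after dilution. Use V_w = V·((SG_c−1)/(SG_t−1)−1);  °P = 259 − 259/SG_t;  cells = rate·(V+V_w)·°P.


V_w = 23.9·((1.082−1)/(1.056−1)−1) = 11.0964
V_final = 23.9 + 11.0964 = 34.9964
°P = 259 − 259/1.056 = 13.7348
cells = 1.13·34.9964·13.7348

543.1578 billion cells


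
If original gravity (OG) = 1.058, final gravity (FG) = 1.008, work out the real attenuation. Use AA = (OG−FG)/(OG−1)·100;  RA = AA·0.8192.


AA = (1.058 − 1.008)/(1.058 − 1)·100 = 86.2069
RA = 86.2069·0.8192

70.6207 %


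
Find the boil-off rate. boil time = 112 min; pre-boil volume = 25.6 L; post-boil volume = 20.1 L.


rate = (V_pre − V_post) / (t_min/60)
rate = (25.6 − 20.1) / (112/60)

2.9464 L/hr


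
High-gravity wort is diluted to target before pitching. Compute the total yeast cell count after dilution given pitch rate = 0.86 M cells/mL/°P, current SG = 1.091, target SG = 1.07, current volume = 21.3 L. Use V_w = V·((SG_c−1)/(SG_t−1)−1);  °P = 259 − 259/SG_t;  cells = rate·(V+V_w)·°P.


V_w = 21.3·((1.091−1)/(1.07−1)−1) = 6.3900
V_final = 21.3 + 6.3900 = 27.6900
°P = 259 − 259/1.07 = 16.9439
cells = 0.86·27.6900·16.9439

403.4925 billion cells


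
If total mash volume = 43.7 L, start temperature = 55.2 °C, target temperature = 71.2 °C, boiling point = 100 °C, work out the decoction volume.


V_dec = V_total·(T_target − T_start)/(T_boil − T_start)
V_dec = 43.7·(71.2 − 55.2)/(100 − 55.2)

15.6071 L


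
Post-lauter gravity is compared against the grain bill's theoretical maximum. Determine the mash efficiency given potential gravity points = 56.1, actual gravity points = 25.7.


efficiency = actual / potential × 100
efficiency = 25.7 / 56.1 × 100

45.8111 %


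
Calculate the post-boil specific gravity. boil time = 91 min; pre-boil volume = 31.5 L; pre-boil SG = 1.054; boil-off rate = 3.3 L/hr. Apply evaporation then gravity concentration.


V_post = V_pre − rate·(t/60);  SG_post = 1 + (SG_pre−1)·V_pre/V_post
V_post = 31.5 − 3.3·(91/60) = 26.4950
SG_post = 1 + (1.054 − 1)·31.5/26.4950

1.0642


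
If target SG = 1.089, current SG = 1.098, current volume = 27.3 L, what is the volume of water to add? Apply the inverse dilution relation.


V_water = V·((SG_curr − 1)/(SG_target − 1) − 1)
V_water = 27.3·((1.098 − 1)/(1.089 − 1) − 1)

2.7607 L


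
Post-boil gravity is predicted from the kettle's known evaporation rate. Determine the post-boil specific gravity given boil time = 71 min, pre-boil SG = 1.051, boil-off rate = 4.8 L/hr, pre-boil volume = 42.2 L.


V_post = V_pre − rate·(t/60);  SG_post = 1 + (SG_pre−1)·V_pre/V_post
V_post = 42.2 − 4.8·(71/60) = 36.5200
SG_post = 1 + (1.051 − 1)·42.2/36.5200

1.0589


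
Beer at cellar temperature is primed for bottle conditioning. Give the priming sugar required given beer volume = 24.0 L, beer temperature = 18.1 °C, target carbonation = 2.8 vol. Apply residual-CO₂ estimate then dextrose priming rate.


residual = 14.695·(0.01821 + 0.09011·e^(−0.04·T));  sugar = (target − residual)·4.0·V
residual = 14.695·(0.01821 + 0.09011·e^(−0.04·18.1)) = 0.9096
sugar = (2.8 − 0.9096)·4.0·24.0

181.4819 g


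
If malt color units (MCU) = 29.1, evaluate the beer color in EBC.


SRM = 1.4922·MCU^0.6859;  EBC = SRM·1.97
SRM = 1.4922·29.1^0.6859 = 15.0630
EBC = 15.0630·1.97

29.6741 EBC


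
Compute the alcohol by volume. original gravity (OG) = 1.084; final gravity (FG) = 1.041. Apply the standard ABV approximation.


ABV = (OG − FG) · 131.25
ABV = (1.084 − 1.041) · 131.25

5.6438 % ABV


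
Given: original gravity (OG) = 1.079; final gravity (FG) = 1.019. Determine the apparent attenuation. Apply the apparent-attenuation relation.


AA = (OG − FG)/(OG − 1) · 100
AA = (1.079 − 1.019)/(1.079 − 1) · 100

75.9494 %


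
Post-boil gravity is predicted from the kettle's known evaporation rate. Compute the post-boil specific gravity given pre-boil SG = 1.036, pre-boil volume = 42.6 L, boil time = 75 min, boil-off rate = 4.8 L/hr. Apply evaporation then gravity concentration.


V_post = V_pre − rate·(t/60);  SG_post = 1 + (SG_pre−1)·V_pre/V_post
V_post = 42.6 − 4.8·(75/60) = 36.6000
SG_post = 1 + (1.036 − 1)·42.6/36.6000

1.0419


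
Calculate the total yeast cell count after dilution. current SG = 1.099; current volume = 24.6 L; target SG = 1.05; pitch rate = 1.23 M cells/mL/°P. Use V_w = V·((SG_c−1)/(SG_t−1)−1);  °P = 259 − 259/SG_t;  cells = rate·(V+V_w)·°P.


V_w = 24.6·((1.099−1)/(1.05−1)−1) = 24.1080
V_final = 24.6 + 24.1080 = 48.7080
°P = 259 − 259/1.05 = 12.3333
cells = 1.23·48.7080·12.3333

738.9004 billion cells


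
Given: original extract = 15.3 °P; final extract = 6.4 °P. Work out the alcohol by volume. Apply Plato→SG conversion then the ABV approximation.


SG = 259/(259 − P);  ABV = (OG − FG)·131.25
OG = 259/(259 − 15.3) = 1.0628
FG = 259/(259 − 6.4) = 1.0253
ABV = (1.0628 − 1.0253)·131.25

4.9147 % ABV


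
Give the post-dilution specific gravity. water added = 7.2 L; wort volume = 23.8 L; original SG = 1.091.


SG_new = 1 + (SG_old − 1)·V_old/(V_old + V_water)
pts = (1.091 − 1)·1000·23.8/(23.8 + 7.2) = 69.8645
SG_new = 1 + 69.8645/1000

1.0699


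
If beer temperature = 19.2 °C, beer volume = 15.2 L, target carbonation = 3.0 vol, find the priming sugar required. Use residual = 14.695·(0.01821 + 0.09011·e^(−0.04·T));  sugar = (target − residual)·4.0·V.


residual = 14.695·(0.01821 + 0.09011·e^(−0.04·19.2)) = 0.8819
sugar = (3.0 − 0.8819)·4.0·15.2

128.7787 g


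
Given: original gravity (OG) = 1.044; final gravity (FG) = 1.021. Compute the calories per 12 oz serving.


ABW = (OG−FG)·131.25·0.79/FG;  °P = 259 − 259/SG (for OG→OE and FG→AE);  RE = 0.1808·OE + 0.8192·AE;  Cal = (6.9·ABW + 4·(RE−0.1))·FG·3.55
ABW = (1.044 − 1.021)·131.25·0.79/1.021 = 2.3358
OE = 259 − 259/1.044 = 10.9157 °P
AE = 259 − 259/1.021 = 5.3271 °P
RE = 0.1808·10.9157 + 0.8192·5.3271 = 6.3375 °P
Cal = (6.9·2.3358 + 4·(6.3375−0.1))·1.021·3.55

148.8492 kcal


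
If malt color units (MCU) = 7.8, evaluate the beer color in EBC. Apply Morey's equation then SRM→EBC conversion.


SRM = 1.4922·MCU^0.6859;  EBC = SRM·1.97
SRM = 1.4922·7.8^0.6859 = 6.1054
EBC = 6.1054·1.97

12.0277 EBC


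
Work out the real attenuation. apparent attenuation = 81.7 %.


RA = AA · 0.8192
RA = 81.7 · 0.8192

66.9286 %


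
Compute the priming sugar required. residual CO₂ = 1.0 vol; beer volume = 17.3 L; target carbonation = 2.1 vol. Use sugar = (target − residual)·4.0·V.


sugar = (2.1 − 1.0)·4.0·17.3

76.1200 g


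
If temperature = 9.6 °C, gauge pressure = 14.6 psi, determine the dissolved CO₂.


vols = (P + 14.695)·(0.01821 + 0.09011·e^(−0.04·T))
vols = (14.6 + 14.695)·(0.01821 + 0.09011·e^(−0.04·9.6))

2.3315 volumes
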